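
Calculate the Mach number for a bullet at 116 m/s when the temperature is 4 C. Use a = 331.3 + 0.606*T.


a = 331.3 + 0.606*(4) = 333.724 m/s
M = v/a = 116/333.724 = 0.3476

0.3476


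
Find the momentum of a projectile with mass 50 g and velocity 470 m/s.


p = m*v = 0.05*470 = 23.5 kg·m/s

23.5 kg·m/s


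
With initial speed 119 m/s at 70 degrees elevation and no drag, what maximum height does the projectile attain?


H = (v0*sin(theta))^2 / (2g) = (119*sin(70°))^2 / (2*9.81) = 637.3 m

637.3 m


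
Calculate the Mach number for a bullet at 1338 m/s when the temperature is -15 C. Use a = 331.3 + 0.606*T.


a = 331.3 + 0.606*(-15) = 322.21 m/s
M = v/a = 1338/322.21 = 4.153

4.153


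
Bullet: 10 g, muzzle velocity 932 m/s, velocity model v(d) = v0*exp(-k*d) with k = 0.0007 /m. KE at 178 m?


v = v0*exp(-k*d) = 932*exp(-0.0007*178) = 822.816 m/s
E = 0.5*m*v^2 = 0.5*0.01*822.816^2 = 3385 J

3385 J


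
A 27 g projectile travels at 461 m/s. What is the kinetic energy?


E = 0.5*m*v^2 = 0.5*0.027*461^2 = 2869 J

2869 J


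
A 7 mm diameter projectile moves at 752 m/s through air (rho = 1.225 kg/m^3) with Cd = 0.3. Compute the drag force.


A = pi*(d/2)^2 = pi*(7/2000)^2 = 3.84845e-05 m^2
Fd = 0.5*Cd*rho*A*v^2 = 0.5*0.3*1.225*3.84845e-05*752^2 = 3.999 N

3.999 N


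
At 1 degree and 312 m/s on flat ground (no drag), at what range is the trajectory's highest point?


R = v0^2*sin(2*theta)/g = 312^2*sin(2*1°)/9.81 = 346.305 m
apex_dist = R/2 = 346.305/2 = 173.2 m

173.2 m


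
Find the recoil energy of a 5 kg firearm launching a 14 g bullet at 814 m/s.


v_r = m_p*v_p/m_gun = 0.014*814/5 = 2.2792 m/s, E_r = 0.5*m_gun*v_r^2 = 0.5*5*2.2792^2 = 12.99 J

12.99 J


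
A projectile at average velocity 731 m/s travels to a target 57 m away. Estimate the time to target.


t = d/v = 57/731 = 0.07798 s

0.07798 s


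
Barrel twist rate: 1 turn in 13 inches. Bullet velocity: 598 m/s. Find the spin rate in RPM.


twist_m = 13*0.0254 = 0.3302 m
spin = v/twist = 598/0.3302 = 1811.024 rev/s
RPM = spin*60 = 1811.024*60 ≈ 108661 RPM

108661 RPM


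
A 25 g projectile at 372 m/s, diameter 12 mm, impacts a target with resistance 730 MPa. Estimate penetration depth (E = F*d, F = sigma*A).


A = pi*(d/2)^2 = pi*(12/2)^2 = 113.097 mm^2
E = 0.5*m*v^2 = 0.5*0.025*372^2 = 1729.8 J
depth = E/(sigma*A) = 1729.8 J / (730 MPa * 113.097 mm^2) = 1729.8/(730 * 113.097) m = 0.0209518 m ≈ 20.95 mm

20.95 mm


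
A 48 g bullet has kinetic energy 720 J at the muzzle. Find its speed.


v = sqrt(2*E/m) = sqrt(2*720/0.048) = 173.2 m/s

173.2 m/s


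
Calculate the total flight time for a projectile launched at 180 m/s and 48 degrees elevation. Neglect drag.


T = 2*v0*sin(theta)/g = 2*180*sin(48°)/9.81 = 27.27 s

27.27 s


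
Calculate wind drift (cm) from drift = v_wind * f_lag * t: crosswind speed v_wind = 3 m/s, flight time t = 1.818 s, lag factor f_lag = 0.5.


drift = v_wind * lag * t = 3 * 0.5 * 1.818 = 2.727 m ≈ 272.7 cm

272.7 cm


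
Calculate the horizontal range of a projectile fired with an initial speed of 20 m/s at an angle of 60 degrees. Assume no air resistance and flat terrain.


R = v0^2 * sin(2*theta) / g = 20^2 * sin(2*60°) / 9.81 = 35.31 m

35.31 m


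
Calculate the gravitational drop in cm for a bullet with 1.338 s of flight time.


drop = 0.5*g*t^2 = 0.5*9.81*1.338^2 = 8.78115 m ≈ 878.1 cm

878.1 cm


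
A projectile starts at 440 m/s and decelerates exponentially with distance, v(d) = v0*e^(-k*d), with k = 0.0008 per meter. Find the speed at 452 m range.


v = v0*exp(-k*d) = 440*exp(-0.0008*452) = 306.5 m/s

306.5 m/s


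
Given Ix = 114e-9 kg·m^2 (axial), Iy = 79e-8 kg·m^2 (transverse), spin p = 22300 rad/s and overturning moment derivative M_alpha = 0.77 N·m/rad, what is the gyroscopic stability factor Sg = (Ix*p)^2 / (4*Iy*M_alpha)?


Sg = Ix^2 * p^2 / (4 * Iy * M_alpha) = (114e-9)^2 * 22300^2 / (4 * 79e-8 * 0.77) = 2.656

2.656


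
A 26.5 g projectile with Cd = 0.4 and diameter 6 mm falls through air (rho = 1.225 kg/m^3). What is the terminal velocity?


A = pi*(d/2)^2 = pi*(6/2000)^2 = 2.82743e-05 m^2
vt = sqrt(2mg/(Cd*rho*A)) = sqrt(2*0.0265*9.81/(0.4 * 1.225 * 2.82743e-05)) = 193.7 m/s

193.7 m/s


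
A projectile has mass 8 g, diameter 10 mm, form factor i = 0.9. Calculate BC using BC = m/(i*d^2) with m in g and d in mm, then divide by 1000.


BC = m/(i*d^2*1000) = 8/(0.9 * 10^2 * 1000) = 8.889e-05

8.889e-05


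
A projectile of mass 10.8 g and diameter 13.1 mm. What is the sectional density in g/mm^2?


SD = m/d^2 = 10.8/13.1^2 = 0.06293 g/mm^2

0.06293 g/mm^2


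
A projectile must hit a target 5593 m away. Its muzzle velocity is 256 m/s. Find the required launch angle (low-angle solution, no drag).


sin(2*theta) = R*g/v0^2 = 5593*9.81/256^2 = 0.837209, theta = arcsin(0.837209)/2 = 28.42°

28.42 degrees


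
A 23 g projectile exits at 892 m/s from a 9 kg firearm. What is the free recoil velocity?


v_recoil = m_p * v_p / m_gun = 0.023 * 892 / 9 = 2.28 m/s

2.28 m/s


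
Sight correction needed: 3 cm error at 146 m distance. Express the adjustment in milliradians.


1 mrad subtends 1 cm per 10 m of range, so adj = error_cm / (dist_m / 10) = 3 / (146/10) = 0.2055 mrad

0.2055 mrad


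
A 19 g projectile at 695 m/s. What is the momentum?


p = m*v = 0.019*695 = 13.21 kg·m/s

13.21 kg·m/s


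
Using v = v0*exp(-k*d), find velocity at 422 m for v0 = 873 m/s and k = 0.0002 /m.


v = v0*exp(-k*d) = 873*exp(-0.0002*422) = 802.3 m/s

802.3 m/s


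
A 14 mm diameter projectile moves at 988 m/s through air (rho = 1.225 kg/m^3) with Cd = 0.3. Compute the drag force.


A = pi*(d/2)^2 = pi*(14/2000)^2 = 1.53938e-04 m^2
Fd = 0.5*Cd*rho*A*v^2 = 0.5*0.3*1.225*1.53938e-04*988^2 = 27.61 N

27.61 N


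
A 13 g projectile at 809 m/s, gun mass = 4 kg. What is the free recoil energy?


v_r = m_p*v_p/m_gun = 0.013*809/4 = 2.62925 m/s, E_r = 0.5*m_gun*v_r^2 = 0.5*4*2.62925^2 = 13.83 J

13.83 J


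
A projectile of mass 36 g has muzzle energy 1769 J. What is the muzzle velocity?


v = sqrt(2*E/m) = sqrt(2*1769/0.036) = 313.5 m/s

313.5 m/s


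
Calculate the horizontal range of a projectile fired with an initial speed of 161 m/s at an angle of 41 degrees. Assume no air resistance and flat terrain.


R = v0^2 * sin(2*theta) / g = 161^2 * sin(2*41°) / 9.81 = 2617 m

2617 m


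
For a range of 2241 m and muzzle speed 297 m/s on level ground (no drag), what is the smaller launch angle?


sin(2*theta) = R*g/v0^2 = 2241*9.81/297^2 = 0.249229, theta = arcsin(0.249229)/2 = 7.216°

7.216 degrees


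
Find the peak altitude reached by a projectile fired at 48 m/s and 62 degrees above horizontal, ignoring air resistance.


H = (v0*sin(theta))^2 / (2g) = (48*sin(62°))^2 / (2*9.81) = 91.55 m

91.55 m


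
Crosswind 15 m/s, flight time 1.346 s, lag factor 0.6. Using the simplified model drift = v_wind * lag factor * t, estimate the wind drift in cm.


drift = v_wind * lag * t = 15 * 0.6 * 1.346 = 12.114 m ≈ 1211 cm

1211 cm


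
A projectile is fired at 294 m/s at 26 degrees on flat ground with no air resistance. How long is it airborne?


T = 2*v0*sin(theta)/g = 2*294*sin(26°)/9.81 = 26.28 s

26.28 s


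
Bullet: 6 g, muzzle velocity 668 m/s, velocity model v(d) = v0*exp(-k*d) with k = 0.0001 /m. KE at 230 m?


v = v0*exp(-k*d) = 668*exp(-0.0001*230) = 652.811 m/s
E = 0.5*m*v^2 = 0.5*0.006*652.811^2 = 1278 J

1278 J


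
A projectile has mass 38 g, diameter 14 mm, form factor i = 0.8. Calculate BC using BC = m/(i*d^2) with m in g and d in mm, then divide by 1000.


BC = m/(i*d^2*1000) = 38/(0.8 * 14^2 * 1000) = 0.0002423

0.0002423


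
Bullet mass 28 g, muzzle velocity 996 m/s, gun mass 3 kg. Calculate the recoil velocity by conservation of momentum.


v_recoil = m_p * v_p / m_gun = 0.028 * 996 / 3 = 9.296 m/s

9.296 m/s


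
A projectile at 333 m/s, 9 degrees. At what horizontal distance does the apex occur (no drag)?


R = v0^2*sin(2*theta)/g = 333^2*sin(2*9°)/9.81 = 3493.03 m
apex_dist = R/2 = 3493.03/2 = 1747 m

1747 m


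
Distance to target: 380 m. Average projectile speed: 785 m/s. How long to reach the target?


t = d/v = 380/785 = 0.4841 s

0.4841 s


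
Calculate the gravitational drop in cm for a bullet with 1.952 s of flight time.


drop = 0.5*g*t^2 = 0.5*9.81*1.952^2 = 18.6895 m ≈ 1869 cm

1869 cm


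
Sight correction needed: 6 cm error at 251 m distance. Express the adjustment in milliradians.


1 mrad subtends 1 cm per 10 m of range, so adj = error_cm / (dist_m / 10) = 6 / (251/10) = 0.239 mrad

0.239 mrad


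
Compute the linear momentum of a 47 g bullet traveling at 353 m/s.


p = m*v = 0.047*353 = 16.59 kg·m/s

16.59 kg·m/s


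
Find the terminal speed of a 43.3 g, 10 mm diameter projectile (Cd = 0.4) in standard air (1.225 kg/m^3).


A = pi*(d/2)^2 = pi*(10/2000)^2 = 7.85398e-05 m^2
vt = sqrt(2mg/(Cd*rho*A)) = sqrt(2*0.0433*9.81/(0.4 * 1.225 * 7.85398e-05)) = 148.6 m/s

148.6 m/s


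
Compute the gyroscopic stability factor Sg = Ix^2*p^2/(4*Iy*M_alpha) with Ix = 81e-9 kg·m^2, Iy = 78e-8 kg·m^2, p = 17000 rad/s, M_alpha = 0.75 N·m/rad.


Sg = Ix^2 * p^2 / (4 * Iy * M_alpha) = (81e-9)^2 * 17000^2 / (4 * 78e-8 * 0.75) = 0.8103

0.8103


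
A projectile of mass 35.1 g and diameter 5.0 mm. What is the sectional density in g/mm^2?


SD = m/d^2 = 35.1/5.0^2 = 1.404 g/mm^2

1.404 g/mm^2


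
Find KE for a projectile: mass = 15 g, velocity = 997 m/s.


E = 0.5*m*v^2 = 0.5*0.015*997^2 = 7455 J

7455 J


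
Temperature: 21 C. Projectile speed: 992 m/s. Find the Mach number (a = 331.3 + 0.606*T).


a = 331.3 + 0.606*(21) = 344.026 m/s
M = v/a = 992/344.026 = 2.884

2.884


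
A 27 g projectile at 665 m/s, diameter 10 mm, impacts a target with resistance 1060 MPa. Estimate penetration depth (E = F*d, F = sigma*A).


A = pi*(d/2)^2 = pi*(10/2)^2 = 78.5398 mm^2
E = 0.5*m*v^2 = 0.5*0.027*665^2 = 5970.04 J
depth = E/(sigma*A) = 5970.04 J / (1060 MPa * 78.5398 mm^2) = 5970.04/(1060 * 78.5398) m = 0.0717103 m ≈ 71.71 mm

71.71 mm


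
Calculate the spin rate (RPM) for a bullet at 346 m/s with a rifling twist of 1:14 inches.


twist_m = 14*0.0254 = 0.3556 m
spin = v/twist = 346/0.3556 = 973.0034 rev/s
RPM = spin*60 = 973.0034*60 ≈ 58380 RPM

58380 RPM


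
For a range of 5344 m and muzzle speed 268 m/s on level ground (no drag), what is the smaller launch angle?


sin(2*theta) = R*g/v0^2 = 5344*9.81/268^2 = 0.729904, theta = arcsin(0.729904)/2 = 23.44°

23.44 degrees


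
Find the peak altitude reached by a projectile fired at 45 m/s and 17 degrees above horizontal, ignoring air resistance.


H = (v0*sin(theta))^2 / (2g) = (45*sin(17°))^2 / (2*9.81) = 8.823 m

8.823 m


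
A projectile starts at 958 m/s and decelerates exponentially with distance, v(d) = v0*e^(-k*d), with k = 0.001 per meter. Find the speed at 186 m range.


v = v0*exp(-k*d) = 958*exp(-0.001*186) = 795.4 m/s

795.4 m/s


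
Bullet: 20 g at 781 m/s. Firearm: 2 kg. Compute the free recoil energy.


v_r = m_p*v_p/m_gun = 0.02*781/2 = 7.81 m/s, E_r = 0.5*m_gun*v_r^2 = 0.5*2*7.81^2 = 61 J

61 J


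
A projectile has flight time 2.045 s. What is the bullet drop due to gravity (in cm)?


drop = 0.5*g*t^2 = 0.5*9.81*2.045^2 = 20.5128 m ≈ 2051 cm

2051 cm


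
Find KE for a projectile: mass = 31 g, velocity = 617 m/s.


E = 0.5*m*v^2 = 0.5*0.031*617^2 = 5901 J

5901 J


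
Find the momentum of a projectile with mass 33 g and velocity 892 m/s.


p = m*v = 0.033*892 = 29.44 kg·m/s

29.44 kg·m/s


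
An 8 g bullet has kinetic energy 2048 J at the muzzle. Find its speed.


v = sqrt(2*E/m) = sqrt(2*2048/0.008) = 715.5 m/s

715.5 m/s


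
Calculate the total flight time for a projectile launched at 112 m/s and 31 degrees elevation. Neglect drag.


T = 2*v0*sin(theta)/g = 2*112*sin(31°)/9.81 = 11.76 s

11.76 s


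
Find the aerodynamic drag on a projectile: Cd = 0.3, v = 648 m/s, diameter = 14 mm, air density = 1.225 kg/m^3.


A = pi*(d/2)^2 = pi*(14/2000)^2 = 1.53938e-04 m^2
Fd = 0.5*Cd*rho*A*v^2 = 0.5*0.3*1.225*1.53938e-04*648^2 = 11.88 N

11.88 N


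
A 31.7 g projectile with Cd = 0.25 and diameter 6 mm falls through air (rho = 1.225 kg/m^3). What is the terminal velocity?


A = pi*(d/2)^2 = pi*(6/2000)^2 = 2.82743e-05 m^2
vt = sqrt(2mg/(Cd*rho*A)) = sqrt(2*0.0317*9.81/(0.25 * 1.225 * 2.82743e-05)) = 268 m/s

268 m/s


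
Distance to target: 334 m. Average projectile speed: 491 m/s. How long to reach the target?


t = d/v = 334/491 = 0.6802 s

0.6802 s


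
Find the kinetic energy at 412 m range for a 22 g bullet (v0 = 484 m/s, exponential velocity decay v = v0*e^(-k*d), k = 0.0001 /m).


v = v0*exp(-k*d) = 484*exp(-0.0001*412) = 464.464 m/s
E = 0.5*m*v^2 = 0.5*0.022*464.464^2 = 2373 J

2373 J


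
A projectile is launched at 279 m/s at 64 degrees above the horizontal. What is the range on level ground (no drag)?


R = v0^2 * sin(2*theta) / g = 279^2 * sin(2*64°) / 9.81 = 6253 m

6253 m


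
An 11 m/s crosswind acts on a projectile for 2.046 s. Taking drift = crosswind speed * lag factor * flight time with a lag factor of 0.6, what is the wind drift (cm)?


drift = v_wind * lag * t = 11 * 0.6 * 2.046 = 13.5036 m ≈ 1350 cm

1350 cm


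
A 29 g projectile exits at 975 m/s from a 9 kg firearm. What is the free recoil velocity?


v_recoil = m_p * v_p / m_gun = 0.029 * 975 / 9 = 3.142 m/s

3.142 m/s


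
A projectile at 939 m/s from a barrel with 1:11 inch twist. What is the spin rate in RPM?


twist_m = 11*0.0254 = 0.2794 m
spin = v/twist = 939/0.2794 = 3360.773 rev/s
RPM = spin*60 = 3360.773*60 ≈ 201646 RPM

201646 RPM


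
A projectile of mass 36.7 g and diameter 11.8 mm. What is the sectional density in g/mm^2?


SD = m/d^2 = 36.7/11.8^2 = 0.2636 g/mm^2

0.2636 g/mm^2


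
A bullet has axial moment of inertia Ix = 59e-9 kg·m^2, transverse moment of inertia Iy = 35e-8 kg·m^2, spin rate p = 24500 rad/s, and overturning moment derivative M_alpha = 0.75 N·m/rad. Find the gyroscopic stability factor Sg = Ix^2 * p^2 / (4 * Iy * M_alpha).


Sg = Ix^2 * p^2 / (4 * Iy * M_alpha) = (59e-9)^2 * 24500^2 / (4 * 35e-8 * 0.75) = 1.99

1.99


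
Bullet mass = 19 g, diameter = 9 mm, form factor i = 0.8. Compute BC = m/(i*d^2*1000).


BC = m/(i*d^2*1000) = 19/(0.8 * 9^2 * 1000) = 0.0002932

0.0002932


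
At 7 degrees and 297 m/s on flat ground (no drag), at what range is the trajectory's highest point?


R = v0^2*sin(2*theta)/g = 297^2*sin(2*7°)/9.81 = 2175.3 m
apex_dist = R/2 = 2175.3/2 = 1088 m

1088 m


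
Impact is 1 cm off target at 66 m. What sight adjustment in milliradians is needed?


1 mrad subtends 1 cm per 10 m of range, so adj = error_cm / (dist_m / 10) = 1 / (66/10) = 0.1515 mrad

0.1515 mrad


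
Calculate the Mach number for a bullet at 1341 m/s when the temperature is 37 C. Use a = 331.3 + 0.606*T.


a = 331.3 + 0.606*(37) = 353.722 m/s
M = v/a = 1341/353.722 = 3.791

3.791


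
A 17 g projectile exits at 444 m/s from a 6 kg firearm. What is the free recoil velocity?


v_recoil = m_p * v_p / m_gun = 0.017 * 444 / 6 = 1.258 m/s

1.258 m/s


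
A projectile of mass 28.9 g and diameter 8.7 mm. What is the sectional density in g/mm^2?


SD = m/d^2 = 28.9/8.7^2 = 0.3818 g/mm^2

0.3818 g/mm^2


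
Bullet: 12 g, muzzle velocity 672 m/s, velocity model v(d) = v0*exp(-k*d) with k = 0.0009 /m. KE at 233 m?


v = v0*exp(-k*d) = 672*exp(-0.0009*233) = 544.876 m/s
E = 0.5*m*v^2 = 0.5*0.012*544.876^2 = 1781 J

1781 J


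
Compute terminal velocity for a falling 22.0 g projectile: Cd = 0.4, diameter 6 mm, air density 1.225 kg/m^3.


A = pi*(d/2)^2 = pi*(6/2000)^2 = 2.82743e-05 m^2
vt = sqrt(2mg/(Cd*rho*A)) = sqrt(2*0.022*9.81/(0.4 * 1.225 * 2.82743e-05)) = 176.5 m/s

176.5 m/s


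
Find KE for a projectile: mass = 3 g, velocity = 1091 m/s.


E = 0.5*m*v^2 = 0.5*0.003*1091^2 = 1785 J

1785 J


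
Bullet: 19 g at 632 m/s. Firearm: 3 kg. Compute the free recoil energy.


v_r = m_p*v_p/m_gun = 0.019*632/3 = 4.00267 m/s, E_r = 0.5*m_gun*v_r^2 = 0.5*3*4.00267^2 = 24.03 J

24.03 J


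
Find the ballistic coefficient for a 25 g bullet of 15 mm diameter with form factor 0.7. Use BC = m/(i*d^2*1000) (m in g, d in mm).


BC = m/(i*d^2*1000) = 25/(0.7 * 15^2 * 1000) = 0.0001587

0.0001587


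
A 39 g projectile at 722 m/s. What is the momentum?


p = m*v = 0.039*722 = 28.16 kg·m/s

28.16 kg·m/s


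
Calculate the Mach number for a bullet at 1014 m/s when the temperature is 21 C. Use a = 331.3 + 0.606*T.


a = 331.3 + 0.606*(21) = 344.026 m/s
M = v/a = 1014/344.026 = 2.947

2.947


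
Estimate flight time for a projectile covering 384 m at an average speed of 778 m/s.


t = d/v = 384/778 = 0.4936 s

0.4936 s


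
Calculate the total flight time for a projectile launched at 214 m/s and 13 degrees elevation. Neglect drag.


T = 2*v0*sin(theta)/g = 2*214*sin(13°)/9.81 = 9.814 s

9.814 s


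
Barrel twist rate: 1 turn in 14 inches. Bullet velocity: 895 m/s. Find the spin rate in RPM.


twist_m = 14*0.0254 = 0.3556 m
spin = v/twist = 895/0.3556 = 2516.873 rev/s
RPM = spin*60 = 2516.873*60 ≈ 151012 RPM

151012 RPM


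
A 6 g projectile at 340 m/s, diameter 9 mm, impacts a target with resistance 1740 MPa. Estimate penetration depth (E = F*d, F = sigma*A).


A = pi*(d/2)^2 = pi*(9/2)^2 = 63.6173 mm^2
E = 0.5*m*v^2 = 0.5*0.006*340^2 = 346.8 J
depth = E/(sigma*A) = 346.8 J / (1740 MPa * 63.6173 mm^2) = 346.8/(1740 * 63.6173) m = 0.00313296 m ≈ 3.133 mm

3.133 mm


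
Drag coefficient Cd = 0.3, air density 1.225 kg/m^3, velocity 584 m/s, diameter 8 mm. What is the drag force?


A = pi*(d/2)^2 = pi*(8/2000)^2 = 5.02655e-05 m^2
Fd = 0.5*Cd*rho*A*v^2 = 0.5*0.3*1.225*5.02655e-05*584^2 = 3.15 N

3.15 N


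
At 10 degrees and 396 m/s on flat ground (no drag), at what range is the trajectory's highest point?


R = v0^2*sin(2*theta)/g = 396^2*sin(2*10°)/9.81 = 5467.3 m
apex_dist = R/2 = 5467.3/2 = 2734 m

2734 m


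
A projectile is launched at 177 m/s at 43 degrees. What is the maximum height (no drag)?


H = (v0*sin(theta))^2 / (2g) = (177*sin(43°))^2 / (2*9.81) = 742.7 m

742.7 m


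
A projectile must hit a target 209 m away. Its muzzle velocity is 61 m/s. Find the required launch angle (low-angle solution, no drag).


sin(2*theta) = R*g/v0^2 = 209*9.81/61^2 = 0.551005, theta = arcsin(0.551005)/2 = 16.72°

16.72 degrees


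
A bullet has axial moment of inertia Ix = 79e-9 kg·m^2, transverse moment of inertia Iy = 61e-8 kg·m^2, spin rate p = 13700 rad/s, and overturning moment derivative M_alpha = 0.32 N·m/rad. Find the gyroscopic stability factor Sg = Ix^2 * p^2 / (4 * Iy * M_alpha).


Sg = Ix^2 * p^2 / (4 * Iy * M_alpha) = (79e-9)^2 * 13700^2 / (4 * 61e-8 * 0.32) = 1.5

1.5


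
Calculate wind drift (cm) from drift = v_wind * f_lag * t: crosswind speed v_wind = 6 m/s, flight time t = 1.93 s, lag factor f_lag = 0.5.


drift = v_wind * lag * t = 6 * 0.5 * 1.93 = 5.79 m ≈ 579 cm

579 cm


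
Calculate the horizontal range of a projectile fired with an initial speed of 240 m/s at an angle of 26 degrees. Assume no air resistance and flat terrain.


R = v0^2 * sin(2*theta) / g = 240^2 * sin(2*26°) / 9.81 = 4627 m

4627 m


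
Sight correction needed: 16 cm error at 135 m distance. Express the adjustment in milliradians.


1 mrad subtends 1 cm per 10 m of range, so adj = error_cm / (dist_m / 10) = 16 / (135/10) = 1.185 mrad

1.185 mrad


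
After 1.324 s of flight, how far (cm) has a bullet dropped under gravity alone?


drop = 0.5*g*t^2 = 0.5*9.81*1.324^2 = 8.59835 m ≈ 859.8 cm

859.8 cm


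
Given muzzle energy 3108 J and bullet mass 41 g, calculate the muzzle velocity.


v = sqrt(2*E/m) = sqrt(2*3108/0.041) = 389.4 m/s

389.4 m/s


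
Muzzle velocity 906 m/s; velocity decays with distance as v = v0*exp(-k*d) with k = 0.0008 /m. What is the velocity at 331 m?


v = v0*exp(-k*d) = 906*exp(-0.0008*331) = 695.2 m/s

695.2 m/s


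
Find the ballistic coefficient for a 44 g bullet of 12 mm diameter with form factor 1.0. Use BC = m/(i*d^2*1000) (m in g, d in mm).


BC = m/(i*d^2*1000) = 44/(1.0 * 12^2 * 1000) = 0.0003056

0.0003056


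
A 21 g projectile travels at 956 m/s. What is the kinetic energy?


E = 0.5*m*v^2 = 0.5*0.021*956^2 = 9596 J

9596 J


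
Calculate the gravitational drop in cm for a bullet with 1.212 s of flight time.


drop = 0.5*g*t^2 = 0.5*9.81*1.212^2 = 7.20517 m ≈ 720.5 cm

720.5 cm


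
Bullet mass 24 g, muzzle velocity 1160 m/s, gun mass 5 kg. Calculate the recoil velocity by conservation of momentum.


v_recoil = m_p * v_p / m_gun = 0.024 * 1160 / 5 = 5.568 m/s

5.568 m/s


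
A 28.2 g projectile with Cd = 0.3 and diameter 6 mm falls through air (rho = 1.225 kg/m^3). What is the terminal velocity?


A = pi*(d/2)^2 = pi*(6/2000)^2 = 2.82743e-05 m^2
vt = sqrt(2mg/(Cd*rho*A)) = sqrt(2*0.0282*9.81/(0.3 * 1.225 * 2.82743e-05)) = 230.8 m/s

230.8 m/s


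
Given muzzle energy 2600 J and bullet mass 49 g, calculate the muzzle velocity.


v = sqrt(2*E/m) = sqrt(2*2600/0.049) = 325.8 m/s

325.8 m/s


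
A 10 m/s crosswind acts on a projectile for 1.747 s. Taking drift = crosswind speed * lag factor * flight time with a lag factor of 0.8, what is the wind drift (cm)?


drift = v_wind * lag * t = 10 * 0.8 * 1.747 = 13.976 m ≈ 1398 cm

1398 cm


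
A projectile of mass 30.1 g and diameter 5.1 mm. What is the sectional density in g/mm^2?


SD = m/d^2 = 30.1/5.1^2 = 1.157 g/mm^2

1.157 g/mm^2


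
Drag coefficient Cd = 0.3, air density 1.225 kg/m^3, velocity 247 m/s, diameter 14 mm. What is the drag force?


A = pi*(d/2)^2 = pi*(14/2000)^2 = 1.53938e-04 m^2
Fd = 0.5*Cd*rho*A*v^2 = 0.5*0.3*1.225*1.53938e-04*247^2 = 1.726 N

1.726 N


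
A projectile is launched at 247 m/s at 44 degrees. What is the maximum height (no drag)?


H = (v0*sin(theta))^2 / (2g) = (247*sin(44°))^2 / (2*9.81) = 1501 m

1501 m


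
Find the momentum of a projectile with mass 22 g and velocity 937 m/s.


p = m*v = 0.022*937 = 20.61 kg·m/s

20.61 kg·m/s


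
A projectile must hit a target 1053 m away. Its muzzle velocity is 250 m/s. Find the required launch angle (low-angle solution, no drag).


sin(2*theta) = R*g/v0^2 = 1053*9.81/250^2 = 0.165279, theta = arcsin(0.165279)/2 = 4.757°

4.757 degrees


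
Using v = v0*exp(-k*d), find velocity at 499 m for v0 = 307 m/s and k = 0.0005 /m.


v = v0*exp(-k*d) = 307*exp(-0.0005*499) = 239.2 m/s

239.2 m/s


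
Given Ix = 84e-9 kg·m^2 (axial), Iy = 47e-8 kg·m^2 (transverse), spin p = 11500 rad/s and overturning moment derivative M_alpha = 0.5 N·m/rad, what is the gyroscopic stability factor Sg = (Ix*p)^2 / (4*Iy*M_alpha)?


Sg = Ix^2 * p^2 / (4 * Iy * M_alpha) = (84e-9)^2 * 11500^2 / (4 * 47e-8 * 0.5) = 0.9927

0.9927


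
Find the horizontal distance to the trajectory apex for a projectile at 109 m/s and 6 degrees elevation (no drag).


R = v0^2*sin(2*theta)/g = 109^2*sin(2*6°)/9.81 = 251.804 m
apex_dist = R/2 = 251.804/2 = 125.9 m

125.9 m


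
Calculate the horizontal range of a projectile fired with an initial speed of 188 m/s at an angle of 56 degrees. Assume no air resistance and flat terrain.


R = v0^2 * sin(2*theta) / g = 188^2 * sin(2*56°) / 9.81 = 3341 m

3341 m


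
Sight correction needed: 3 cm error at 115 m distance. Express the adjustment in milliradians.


1 mrad subtends 1 cm per 10 m of range, so adj = error_cm / (dist_m / 10) = 3 / (115/10) = 0.2609 mrad

0.2609 mrad


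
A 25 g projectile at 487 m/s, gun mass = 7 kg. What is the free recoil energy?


v_r = m_p*v_p/m_gun = 0.025*487/7 = 1.73929 m/s, E_r = 0.5*m_gun*v_r^2 = 0.5*7*1.73929^2 = 10.59 J

10.59 J


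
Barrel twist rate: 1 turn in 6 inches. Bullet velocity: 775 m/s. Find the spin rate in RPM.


twist_m = 6*0.0254 = 0.1524 m
spin = v/twist = 775/0.1524 = 5085.302 rev/s
RPM = spin*60 = 5085.302*60 ≈ 305118 RPM

305118 RPM


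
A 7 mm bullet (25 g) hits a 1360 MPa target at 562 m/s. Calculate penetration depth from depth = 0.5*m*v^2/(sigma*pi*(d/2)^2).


A = pi*(d/2)^2 = pi*(7/2)^2 = 38.4845 mm^2
E = 0.5*m*v^2 = 0.5*0.025*562^2 = 3948.05 J
depth = E/(sigma*A) = 3948.05 J / (1360 MPa * 38.4845 mm^2) = 3948.05/(1360 * 38.4845) m = 0.0754324 m ≈ 75.43 mm

75.43 mm


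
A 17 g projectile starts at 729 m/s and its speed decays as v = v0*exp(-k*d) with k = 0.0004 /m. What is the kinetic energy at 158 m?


v = v0*exp(-k*d) = 729*exp(-0.0004*158) = 684.353 m/s
E = 0.5*m*v^2 = 0.5*0.017*684.353^2 = 3981 J

3981 J


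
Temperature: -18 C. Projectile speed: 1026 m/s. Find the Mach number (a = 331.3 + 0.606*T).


a = 331.3 + 0.606*(-18) = 320.392 m/s
M = v/a = 1026/320.392 = 3.202

3.202


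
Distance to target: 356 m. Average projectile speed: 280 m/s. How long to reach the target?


t = d/v = 356/280 = 1.271 s

1.271 s


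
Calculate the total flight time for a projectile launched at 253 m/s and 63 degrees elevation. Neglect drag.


T = 2*v0*sin(theta)/g = 2*253*sin(63°)/9.81 = 45.96 s

45.96 s


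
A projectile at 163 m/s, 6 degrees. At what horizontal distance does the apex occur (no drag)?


R = v0^2*sin(2*theta)/g = 163^2*sin(2*6°)/9.81 = 563.099 m
apex_dist = R/2 = 563.099/2 = 281.5 m

281.5 m


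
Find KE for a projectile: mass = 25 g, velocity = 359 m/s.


E = 0.5*m*v^2 = 0.5*0.025*359^2 = 1611 J

1611 J


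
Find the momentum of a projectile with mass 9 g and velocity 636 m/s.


p = m*v = 0.009*636 = 5.724 kg·m/s

5.724 kg·m/s


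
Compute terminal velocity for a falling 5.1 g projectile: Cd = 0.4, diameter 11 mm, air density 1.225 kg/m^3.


A = pi*(d/2)^2 = pi*(11/2000)^2 = 9.50332e-05 m^2
vt = sqrt(2mg/(Cd*rho*A)) = sqrt(2*0.0051*9.81/(0.4 * 1.225 * 9.50332e-05)) = 46.36 m/s

46.36 m/s


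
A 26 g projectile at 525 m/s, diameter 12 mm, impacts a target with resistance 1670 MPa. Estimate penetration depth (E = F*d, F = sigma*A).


A = pi*(d/2)^2 = pi*(12/2)^2 = 113.097 mm^2
E = 0.5*m*v^2 = 0.5*0.026*525^2 = 3583.12 J
depth = E/(sigma*A) = 3583.12 J / (1670 MPa * 113.097 mm^2) = 3583.12/(1670 * 113.097) m = 0.0189711 m ≈ 18.97 mm

18.97 mm


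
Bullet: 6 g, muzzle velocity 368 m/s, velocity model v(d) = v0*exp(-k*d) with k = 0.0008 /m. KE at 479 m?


v = v0*exp(-k*d) = 368*exp(-0.0008*479) = 250.857 m/s
E = 0.5*m*v^2 = 0.5*0.006*250.857^2 = 188.8 J

188.8 J


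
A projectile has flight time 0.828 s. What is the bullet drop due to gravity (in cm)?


drop = 0.5*g*t^2 = 0.5*9.81*0.828^2 = 3.36279 m ≈ 336.3 cm

336.3 cm


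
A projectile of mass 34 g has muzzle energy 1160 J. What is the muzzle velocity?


v = sqrt(2*E/m) = sqrt(2*1160/0.034) = 261.2 m/s

261.2 m/s


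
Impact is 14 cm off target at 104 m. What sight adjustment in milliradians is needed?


1 mrad subtends 1 cm per 10 m of range, so adj = error_cm / (dist_m / 10) = 14 / (104/10) = 1.346 mrad

1.346 mrad


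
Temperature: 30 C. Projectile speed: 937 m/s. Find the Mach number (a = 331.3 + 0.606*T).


a = 331.3 + 0.606*(30) = 349.48 m/s
M = v/a = 937/349.48 = 2.681

2.681


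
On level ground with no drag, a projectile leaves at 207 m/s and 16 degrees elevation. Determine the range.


R = v0^2 * sin(2*theta) / g = 207^2 * sin(2*16°) / 9.81 = 2315 m

2315 m


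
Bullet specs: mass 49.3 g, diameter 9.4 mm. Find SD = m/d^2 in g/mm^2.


SD = m/d^2 = 49.3/9.4^2 = 0.5579 g/mm^2

0.5579 g/mm^2


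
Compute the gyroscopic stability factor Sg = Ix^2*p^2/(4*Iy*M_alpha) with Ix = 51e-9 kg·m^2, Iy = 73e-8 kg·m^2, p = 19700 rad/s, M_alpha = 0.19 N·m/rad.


Sg = Ix^2 * p^2 / (4 * Iy * M_alpha) = (51e-9)^2 * 19700^2 / (4 * 73e-8 * 0.19) = 1.819

1.819


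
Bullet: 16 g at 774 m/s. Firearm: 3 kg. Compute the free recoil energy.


v_r = m_p*v_p/m_gun = 0.016*774/3 = 4.128 m/s, E_r = 0.5*m_gun*v_r^2 = 0.5*3*4.128^2 = 25.56 J

25.56 J


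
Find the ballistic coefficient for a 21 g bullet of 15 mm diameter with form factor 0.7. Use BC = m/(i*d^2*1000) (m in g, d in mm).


BC = m/(i*d^2*1000) = 21/(0.7 * 15^2 * 1000) = 0.0001333

0.0001333


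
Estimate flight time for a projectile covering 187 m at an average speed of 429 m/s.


t = d/v = 187/429 = 0.4359 s

0.4359 s


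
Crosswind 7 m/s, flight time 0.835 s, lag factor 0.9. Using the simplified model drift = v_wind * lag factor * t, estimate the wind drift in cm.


drift = v_wind * lag * t = 7 * 0.9 * 0.835 = 5.2605 m ≈ 526 cm

526 cm


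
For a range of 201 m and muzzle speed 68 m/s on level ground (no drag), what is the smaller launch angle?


sin(2*theta) = R*g/v0^2 = 201*9.81/68^2 = 0.426429, theta = arcsin(0.426429)/2 = 12.62°

12.62 degrees


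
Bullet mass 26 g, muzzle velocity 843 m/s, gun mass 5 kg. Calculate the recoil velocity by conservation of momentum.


v_recoil = m_p * v_p / m_gun = 0.026 * 843 / 5 = 4.384 m/s

4.384 m/s


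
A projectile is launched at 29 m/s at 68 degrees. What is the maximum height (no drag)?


H = (v0*sin(theta))^2 / (2g) = (29*sin(68°))^2 / (2*9.81) = 36.85 m

36.85 m


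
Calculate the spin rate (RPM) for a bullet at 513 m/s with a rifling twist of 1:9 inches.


twist_m = 9*0.0254 = 0.2286 m
spin = v/twist = 513/0.2286 = 2244.094 rev/s
RPM = spin*60 = 2244.094*60 ≈ 134646 RPM

134646 RPM


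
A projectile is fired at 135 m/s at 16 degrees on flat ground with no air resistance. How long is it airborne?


T = 2*v0*sin(theta)/g = 2*135*sin(16°)/9.81 = 7.586 s

7.586 s


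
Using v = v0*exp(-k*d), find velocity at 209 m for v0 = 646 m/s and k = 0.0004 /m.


v = v0*exp(-k*d) = 646*exp(-0.0004*209) = 594.2 m/s

594.2 m/s


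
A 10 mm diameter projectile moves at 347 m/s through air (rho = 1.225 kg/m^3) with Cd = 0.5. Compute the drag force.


A = pi*(d/2)^2 = pi*(10/2000)^2 = 7.85398e-05 m^2
Fd = 0.5*Cd*rho*A*v^2 = 0.5*0.5*1.225*7.85398e-05*347^2 = 2.896 N

2.896 N


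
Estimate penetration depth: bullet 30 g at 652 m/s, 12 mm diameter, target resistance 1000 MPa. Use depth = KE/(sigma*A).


A = pi*(d/2)^2 = pi*(12/2)^2 = 113.097 mm^2
E = 0.5*m*v^2 = 0.5*0.03*652^2 = 6376.56 J
depth = E/(sigma*A) = 6376.56 J / (1000 MPa * 113.097 mm^2) = 6376.56/(1000 * 113.097) m = 0.0563812 m ≈ 56.38 mm

56.38 mm


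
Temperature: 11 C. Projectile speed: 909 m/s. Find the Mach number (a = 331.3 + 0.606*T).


a = 331.3 + 0.606*(11) = 337.966 m/s
M = v/a = 909/337.966 = 2.69

2.69


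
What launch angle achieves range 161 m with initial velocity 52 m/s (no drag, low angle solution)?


sin(2*theta) = R*g/v0^2 = 161*9.81/52^2 = 0.584101, theta = arcsin(0.584101)/2 = 17.87°

17.87 degrees


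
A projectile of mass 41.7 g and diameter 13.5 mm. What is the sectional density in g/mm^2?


SD = m/d^2 = 41.7/13.5^2 = 0.2288 g/mm^2

0.2288 g/mm^2


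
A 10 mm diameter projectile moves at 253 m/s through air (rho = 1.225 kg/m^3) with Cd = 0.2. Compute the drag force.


A = pi*(d/2)^2 = pi*(10/2000)^2 = 7.85398e-05 m^2
Fd = 0.5*Cd*rho*A*v^2 = 0.5*0.2*1.225*7.85398e-05*253^2 = 0.6158 N

0.6158 N


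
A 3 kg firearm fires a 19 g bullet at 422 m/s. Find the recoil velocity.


v_recoil = m_p * v_p / m_gun = 0.019 * 422 / 3 = 2.673 m/s

2.673 m/s


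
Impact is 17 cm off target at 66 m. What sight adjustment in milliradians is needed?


1 mrad subtends 1 cm per 10 m of range, so adj = error_cm / (dist_m / 10) = 17 / (66/10) = 2.576 mrad

2.576 mrad


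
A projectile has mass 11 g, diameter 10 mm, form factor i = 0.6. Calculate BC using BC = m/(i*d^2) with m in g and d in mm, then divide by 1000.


BC = m/(i*d^2*1000) = 11/(0.6 * 10^2 * 1000) = 0.0001833

0.0001833


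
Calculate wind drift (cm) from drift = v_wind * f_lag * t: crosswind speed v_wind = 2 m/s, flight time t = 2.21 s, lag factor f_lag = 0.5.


drift = v_wind * lag * t = 2 * 0.5 * 2.21 = 2.21 m ≈ 221 cm

221 cm


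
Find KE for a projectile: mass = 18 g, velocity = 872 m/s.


E = 0.5*m*v^2 = 0.5*0.018*872^2 = 6843 J

6843 J


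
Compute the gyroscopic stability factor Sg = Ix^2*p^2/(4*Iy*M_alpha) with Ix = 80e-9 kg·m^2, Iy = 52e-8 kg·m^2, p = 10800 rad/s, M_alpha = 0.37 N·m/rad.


Sg = Ix^2 * p^2 / (4 * Iy * M_alpha) = (80e-9)^2 * 10800^2 / (4 * 52e-8 * 0.37) = 0.97

0.97


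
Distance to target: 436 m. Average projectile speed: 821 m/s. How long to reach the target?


t = d/v = 436/821 = 0.5311 s

0.5311 s


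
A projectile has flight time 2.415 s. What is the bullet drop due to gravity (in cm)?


drop = 0.5*g*t^2 = 0.5*9.81*2.415^2 = 28.6071 m ≈ 2861 cm

2861 cm


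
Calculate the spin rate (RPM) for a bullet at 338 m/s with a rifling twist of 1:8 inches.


twist_m = 8*0.0254 = 0.2032 m
spin = v/twist = 338/0.2032 = 1663.386 rev/s
RPM = spin*60 = 1663.386*60 ≈ 99803 RPM

99803 RPM


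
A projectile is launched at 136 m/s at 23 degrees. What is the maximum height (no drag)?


H = (v0*sin(theta))^2 / (2g) = (136*sin(23°))^2 / (2*9.81) = 143.9 m

143.9 m


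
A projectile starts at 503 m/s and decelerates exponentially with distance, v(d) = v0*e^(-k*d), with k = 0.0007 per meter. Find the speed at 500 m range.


v = v0*exp(-k*d) = 503*exp(-0.0007*500) = 354.5 m/s

354.5 m/s


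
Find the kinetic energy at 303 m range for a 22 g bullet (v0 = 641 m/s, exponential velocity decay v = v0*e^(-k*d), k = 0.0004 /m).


v = v0*exp(-k*d) = 641*exp(-0.0004*303) = 567.834 m/s
E = 0.5*m*v^2 = 0.5*0.022*567.834^2 = 3547 J

3547 J


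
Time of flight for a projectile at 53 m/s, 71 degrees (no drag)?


T = 2*v0*sin(theta)/g = 2*53*sin(71°)/9.81 = 10.22 s

10.22 s


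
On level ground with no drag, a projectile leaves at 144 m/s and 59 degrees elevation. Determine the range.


R = v0^2 * sin(2*theta) / g = 144^2 * sin(2*59°) / 9.81 = 1866 m

1866 m


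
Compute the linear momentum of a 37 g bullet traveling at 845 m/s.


p = m*v = 0.037*845 = 31.26 kg·m/s

31.26 kg·m/s


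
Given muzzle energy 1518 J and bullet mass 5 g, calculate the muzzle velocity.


v = sqrt(2*E/m) = sqrt(2*1518/0.005) = 779.2 m/s

779.2 m/s


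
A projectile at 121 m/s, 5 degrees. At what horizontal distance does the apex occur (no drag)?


R = v0^2*sin(2*theta)/g = 121^2*sin(2*5°)/9.81 = 259.162 m
apex_dist = R/2 = 259.162/2 = 129.6 m

129.6 m


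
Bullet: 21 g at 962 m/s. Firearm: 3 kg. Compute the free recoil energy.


v_r = m_p*v_p/m_gun = 0.021*962/3 = 6.734 m/s, E_r = 0.5*m_gun*v_r^2 = 0.5*3*6.734^2 = 68.02 J

68.02 J


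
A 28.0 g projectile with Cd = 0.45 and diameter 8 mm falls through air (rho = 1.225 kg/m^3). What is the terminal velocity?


A = pi*(d/2)^2 = pi*(8/2000)^2 = 5.02655e-05 m^2
vt = sqrt(2mg/(Cd*rho*A)) = sqrt(2*0.028*9.81/(0.45 * 1.225 * 5.02655e-05)) = 140.8 m/s

140.8 m/s


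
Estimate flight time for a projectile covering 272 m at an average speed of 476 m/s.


t = d/v = 272/476 = 0.5714 s

0.5714 s


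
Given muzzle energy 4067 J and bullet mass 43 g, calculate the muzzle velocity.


v = sqrt(2*E/m) = sqrt(2*4067/0.043) = 434.9 m/s

434.9 m/s


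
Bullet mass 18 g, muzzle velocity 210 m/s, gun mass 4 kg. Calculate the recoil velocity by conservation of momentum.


v_recoil = m_p * v_p / m_gun = 0.018 * 210 / 4 = 0.945 m/s

0.945 m/s


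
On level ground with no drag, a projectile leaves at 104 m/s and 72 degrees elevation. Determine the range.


R = v0^2 * sin(2*theta) / g = 104^2 * sin(2*72°) / 9.81 = 648.1 m

648.1 m


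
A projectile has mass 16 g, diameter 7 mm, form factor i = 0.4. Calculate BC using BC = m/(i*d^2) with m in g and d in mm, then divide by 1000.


BC = m/(i*d^2*1000) = 16/(0.4 * 7^2 * 1000) = 0.0008163

0.0008163


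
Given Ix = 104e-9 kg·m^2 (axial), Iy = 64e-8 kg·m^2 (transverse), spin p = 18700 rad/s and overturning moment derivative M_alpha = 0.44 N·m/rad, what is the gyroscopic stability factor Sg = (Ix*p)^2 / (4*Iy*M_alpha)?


Sg = Ix^2 * p^2 / (4 * Iy * M_alpha) = (104e-9)^2 * 18700^2 / (4 * 64e-8 * 0.44) = 3.358

3.358


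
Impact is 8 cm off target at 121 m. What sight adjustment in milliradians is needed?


1 mrad subtends 1 cm per 10 m of range, so adj = error_cm / (dist_m / 10) = 8 / (121/10) = 0.6612 mrad

0.6612 mrad


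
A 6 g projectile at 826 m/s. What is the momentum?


p = m*v = 0.006*826 = 4.956 kg·m/s

4.956 kg·m/s


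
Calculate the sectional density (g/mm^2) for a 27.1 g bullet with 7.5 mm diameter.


SD = m/d^2 = 27.1/7.5^2 = 0.4818 g/mm^2

0.4818 g/mm^2


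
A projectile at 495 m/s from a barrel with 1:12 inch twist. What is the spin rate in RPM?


twist_m = 12*0.0254 = 0.3048 m
spin = v/twist = 495/0.3048 = 1624.016 rev/s
RPM = spin*60 = 1624.016*60 ≈ 97441 RPM

97441 RPM


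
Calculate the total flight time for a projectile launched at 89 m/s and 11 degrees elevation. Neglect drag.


T = 2*v0*sin(theta)/g = 2*89*sin(11°)/9.81 = 3.462 s

3.462 s


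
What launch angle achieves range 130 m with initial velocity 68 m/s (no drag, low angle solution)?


sin(2*theta) = R*g/v0^2 = 130*9.81/68^2 = 0.2758, theta = arcsin(0.2758)/2 = 8.005°

8.005 degrees


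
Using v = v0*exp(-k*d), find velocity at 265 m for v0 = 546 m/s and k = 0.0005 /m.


v = v0*exp(-k*d) = 546*exp(-0.0005*265) = 478.2 m/s

478.2 m/s


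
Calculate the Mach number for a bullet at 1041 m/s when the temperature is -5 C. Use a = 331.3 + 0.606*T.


a = 331.3 + 0.606*(-5) = 328.27 m/s
M = v/a = 1041/328.27 = 3.171

3.171


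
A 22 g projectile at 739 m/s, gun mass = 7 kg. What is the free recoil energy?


v_r = m_p*v_p/m_gun = 0.022*739/7 = 2.32257 m/s, E_r = 0.5*m_gun*v_r^2 = 0.5*7*2.32257^2 = 18.88 J

18.88 J


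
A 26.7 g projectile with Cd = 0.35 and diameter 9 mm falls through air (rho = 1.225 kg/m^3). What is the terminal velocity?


A = pi*(d/2)^2 = pi*(9/2000)^2 = 6.36173e-05 m^2
vt = sqrt(2mg/(Cd*rho*A)) = sqrt(2*0.0267*9.81/(0.35 * 1.225 * 6.36173e-05)) = 138.6 m/s

138.6 m/s


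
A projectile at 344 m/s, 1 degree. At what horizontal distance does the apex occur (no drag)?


R = v0^2*sin(2*theta)/g = 344^2*sin(2*1°)/9.81 = 420.985 m
apex_dist = R/2 = 420.985/2 = 210.5 m

210.5 m


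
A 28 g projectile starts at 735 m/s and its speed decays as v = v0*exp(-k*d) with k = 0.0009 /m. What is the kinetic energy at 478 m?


v = v0*exp(-k*d) = 735*exp(-0.0009*478) = 478.029 m/s
E = 0.5*m*v^2 = 0.5*0.028*478.029^2 = 3199 J

3199 J


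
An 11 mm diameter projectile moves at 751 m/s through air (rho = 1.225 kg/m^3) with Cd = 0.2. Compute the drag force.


A = pi*(d/2)^2 = pi*(11/2000)^2 = 9.50332e-05 m^2
Fd = 0.5*Cd*rho*A*v^2 = 0.5*0.2*1.225*9.50332e-05*751^2 = 6.566 N

6.566 N


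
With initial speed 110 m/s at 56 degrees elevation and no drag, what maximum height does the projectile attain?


H = (v0*sin(theta))^2 / (2g) = (110*sin(56°))^2 / (2*9.81) = 423.9 m

423.9 m


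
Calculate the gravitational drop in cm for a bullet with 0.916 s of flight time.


drop = 0.5*g*t^2 = 0.5*9.81*0.916^2 = 4.11557 m ≈ 411.6 cm

411.6 cm


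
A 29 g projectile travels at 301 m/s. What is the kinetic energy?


E = 0.5*m*v^2 = 0.5*0.029*301^2 = 1314 J

1314 J


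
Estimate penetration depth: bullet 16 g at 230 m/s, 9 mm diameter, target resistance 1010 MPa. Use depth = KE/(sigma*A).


A = pi*(d/2)^2 = pi*(9/2)^2 = 63.6173 mm^2
E = 0.5*m*v^2 = 0.5*0.016*230^2 = 423.2 J
depth = E/(sigma*A) = 423.2 J / (1010 MPa * 63.6173 mm^2) = 423.2/(1010 * 63.6173) m = 0.00658642 m ≈ 6.586 mm

6.586 mm
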